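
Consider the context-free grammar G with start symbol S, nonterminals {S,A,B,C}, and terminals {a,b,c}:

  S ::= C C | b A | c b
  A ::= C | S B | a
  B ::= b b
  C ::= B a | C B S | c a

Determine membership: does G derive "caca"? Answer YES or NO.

Convert to CNF:
  S -> C C | T1 T2 | T2 A
  A -> B T0 | C X3 | S B | T1 T0 | a
  B -> T2 T2
  C -> B T0 | C X4 | T1 T0
  T0 -> a
  T1 -> c
  T2 -> b
  X3 -> B S
  X4 -> B S

CYK fill:
  cell(0,0) c: {T1}  orig:{}
  cell(1,1) a: {A,T0}  orig:{A}
  cell(2,2) c: {T1}  orig:{}
  cell(3,3) a: {A,T0}  orig:{A}
  cell(0,1) ca: {A,C}
  cell(1,2) ac: ∅
  cell(2,3) ca: {A,C}
  cell(0,2) cac: ∅
  cell(1,3) aca: ∅
  cell(0,3) caca: {S}

S ∈ T[0,3] ⇒ YES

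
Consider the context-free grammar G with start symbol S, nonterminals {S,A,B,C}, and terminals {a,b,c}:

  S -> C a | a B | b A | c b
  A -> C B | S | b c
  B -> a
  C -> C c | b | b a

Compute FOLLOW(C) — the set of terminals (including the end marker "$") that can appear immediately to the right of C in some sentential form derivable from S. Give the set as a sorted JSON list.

Compute FIRST by fixpoint:
[1]
  A via A→b c: +{b}
  B via B→a: +{a}
  C via C→b: +{b}
  S via S→C a: +{b}
  S via S→a B: +{a}
  S via S→c b: +{c}
  FIRST[S]={a,b,c}  FIRST[A]={b}  FIRST[B]={a}  FIRST[C]={b}
[2]
  A via A→S: +{a,c}
  FIRST[S]={a,b,c}  FIRST[A]={a,b,c}  FIRST[B]={a}  FIRST[C]={b}
[3] done
  FIRST[S]={a,b,c}  FIRST[A]={a,b,c}  FIRST[B]={a}  FIRST[C]={b}

FOLLOW sets:
FOLLOW(S) := {$}
[1]
  A→C B: FOLLOW(C) ⊇ FIRST(B) = {a}; new: +{a}
  C→C c: FOLLOW(C) ⊇ FIRST(c) = {c}; new: +{c}
  S→a B: FOLLOW(B) ⊇ FOLLOW(S) ⊇ {$}; new: +{$}
  S→b A: FOLLOW(A) ⊇ FOLLOW(S) ⊇ {$}; new: +{$}
  FOLLOW(S)={$}  FOLLOW(A)={$}  FOLLOW(B)={$}  FOLLOW(C)={a,c}
[2] (no change)
  FOLLOW(S)={$}  FOLLOW(A)={$}  FOLLOW(B)={$}  FOLLOW(C)={a,c}

FOLLOW(C) = ["a", "c"]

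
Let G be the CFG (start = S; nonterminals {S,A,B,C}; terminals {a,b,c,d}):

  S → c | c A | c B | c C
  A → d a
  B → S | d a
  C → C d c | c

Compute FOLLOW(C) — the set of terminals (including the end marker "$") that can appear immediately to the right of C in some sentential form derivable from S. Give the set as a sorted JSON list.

FIRST sets, iterate to fixpoint:
pass 1:
  A via A→d a: +{d}
  B via B→d a: +{d}
  C via C→c: +{c}
  S via S→c: +{c}
  S: {c}  A: {d}  B: {d}  C: {c}
pass 2:
  B via B→S: +{c}
  S: {c}  A: {d}  B: {c,d}  C: {c}
pass 3: (no change)
  S: {c}  A: {d}  B: {c,d}  C: {c}

FOLLOW iteration:
FOLLOW(S) := {$}
pass 1:
  C→C d c: FOLLOW(C) ⊇ FIRST(d) = {d}; new: +{d}
  S→c A: FOLLOW(A) ⊇ FOLLOW(S) ⊇ {$}; new: +{$}
  S→c B: FOLLOW(B) ⊇ FOLLOW(S) ⊇ {$}; new: +{$}
  S→c C: FOLLOW(C) ⊇ FOLLOW(S) ⊇ {$}; new: +{$}
  S: {$}  A: {$}  B: {$}  C: {$,d}
pass 2: (stable)
  S: {$}  A: {$}  B: {$}  C: {$,d}

FOLLOW(C) = ["$", "d"]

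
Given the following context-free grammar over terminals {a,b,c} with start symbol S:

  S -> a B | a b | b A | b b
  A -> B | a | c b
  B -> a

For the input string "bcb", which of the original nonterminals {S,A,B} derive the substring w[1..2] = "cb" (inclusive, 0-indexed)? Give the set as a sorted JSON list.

Convert to CNF:
  S -> T1 A | T1 T1 | T2 B | T2 T1
  A -> T0 T1 | a
  B -> a
  T0 -> c
  T1 -> b
  T2 -> a

CYK table (by increasing span) — only the sub-triangle for w[1..2]:
  cell(1,1) c: {T0}  orig:{}
  cell(2,2) b: {T1}  orig:{}
  cell(1,2) cb: {A}

Original NTs in T[1,2] deriving "cb": ["A"]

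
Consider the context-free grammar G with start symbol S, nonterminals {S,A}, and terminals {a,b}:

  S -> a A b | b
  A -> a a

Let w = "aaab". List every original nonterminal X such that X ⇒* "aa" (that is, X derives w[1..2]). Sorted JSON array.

CNF form of G:
  S -> T0 X2 | b
  A -> T0 T0
  T0 -> a
  T1 -> b
  X2 -> A T1

Fill CYK table bottom-up — only the sub-triangle for w[1..2]:
  [1..1]={T0}  "a"  orig:{}
  [2..2]={T0}  "a"  orig:{}
  [1..2]={A}  "aa"

Original NTs in T[1,2] deriving "aa": ["A"]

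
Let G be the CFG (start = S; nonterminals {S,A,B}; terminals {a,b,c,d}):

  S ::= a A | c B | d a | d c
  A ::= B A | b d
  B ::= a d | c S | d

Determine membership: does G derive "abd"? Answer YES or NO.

CNF form of G:
  S -> T1 T2 | T1 T3 | T2 A | T3 B
  A -> B A | T0 T1
  B -> T2 T1 | T3 S | d
  T0 -> b
  T1 -> d
  T2 -> a
  T3 -> c

CYK fill:
  [0..0]={T2}  "a"  orig:{}
  [1..1]={T0}  "b"  orig:{}
  [2..2]={B,T1}  "d"  orig:{B}
  [0..1]=∅  "ab"
  [1..2]={A}  "bd"
  [0..2]={S}  "abd"

S ∈ T[0,2] ⇒ YES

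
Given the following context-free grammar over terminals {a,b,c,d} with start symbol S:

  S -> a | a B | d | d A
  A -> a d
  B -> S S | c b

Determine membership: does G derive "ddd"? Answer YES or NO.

CNF form of G:
  S -> T0 B | T1 A | a | d
  A -> T0 T1
  B -> S S | T2 T3
  T0 -> a
  T1 -> d
  T2 -> c
  T3 -> b

CYK fill:
  cell(0,0) d: {S,T1}  orig:{S}
  cell(1,1) d: {S,T1}  orig:{S}
  cell(2,2) d: {S,T1}  orig:{S}
  cell(0,1) dd: {B}
  cell(1,2) dd: {B}
  cell(0,2) ddd: ∅

S ∉ T[0,2] ⇒ NO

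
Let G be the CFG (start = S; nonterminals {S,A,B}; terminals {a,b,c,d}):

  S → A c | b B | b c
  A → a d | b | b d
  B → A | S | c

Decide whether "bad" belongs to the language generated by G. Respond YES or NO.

CNF form of G:
  S -> A T3 | T2 B | T2 T3
  A -> T0 T1 | T2 T1 | b
  B -> A T3 | T0 T1 | T2 B | T2 T1 | T2 T3 | b | c
  T0 -> a
  T1 -> d
  T2 -> b
  T3 -> c

CYK table (by increasing span):
  cell(0,0) b: {A,B,T2}  orig:{A,B}
  cell(1,1) a: {T0}  orig:{}
  cell(2,2) d: {T1}  orig:{}
  cell(0,1) ba: ∅
  cell(1,2) ad: {A,B}
  cell(0,2) bad: {B,S}

S ∈ T[0,2] ⇒ YES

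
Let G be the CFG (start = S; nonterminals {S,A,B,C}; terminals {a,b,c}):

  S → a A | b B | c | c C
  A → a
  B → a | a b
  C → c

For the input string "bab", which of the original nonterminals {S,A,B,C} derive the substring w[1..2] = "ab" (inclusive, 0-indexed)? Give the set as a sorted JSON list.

CNF form of G:
  S -> T0 A | T1 B | T2 C | c
  A -> a
  B -> T0 T1 | a
  C -> c
  T0 -> a
  T1 -> b
  T2 -> c

CYK fill (cells [i..j] with 1 ≤ i ≤ j ≤ 2 only):
  [1..1]={A,B,T0}  "a"  orig:{A,B}
  [2..2]={T1}  "b"  orig:{}
  [1..2]={B}  "ab"

Original NTs in T[1,2] deriving "ab": ["B"]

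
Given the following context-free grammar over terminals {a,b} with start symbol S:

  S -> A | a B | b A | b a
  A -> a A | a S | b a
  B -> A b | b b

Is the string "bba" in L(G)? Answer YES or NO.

Convert to CNF:
  S -> T0 A | T0 B | T0 S | T1 A | T1 T0
  A -> T0 A | T0 S | T1 T0
  B -> A T1 | T1 T1
  T0 -> a
  T1 -> b

CYK fill:
  [0..0]={T1}  "b"  orig:{}
  [1..1]={T1}  "b"  orig:{}
  [2..2]={T0}  "a"  orig:{}
  [0..1]={B}  "bb"
  [1..2]={A,S}  "ba"
  [0..2]={S}  "bba"

S ∈ T[0,2] ⇒ YES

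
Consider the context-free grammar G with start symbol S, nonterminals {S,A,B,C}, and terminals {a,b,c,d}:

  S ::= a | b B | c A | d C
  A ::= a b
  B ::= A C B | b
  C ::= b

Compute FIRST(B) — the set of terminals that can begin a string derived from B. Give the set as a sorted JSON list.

Compute FIRST by fixpoint:
round 1:
  A via A→a b: +{a}
  B via B→A C B: +{a}
  B via B→b: +{b}
  C via C→b: +{b}
  S via S→a: +{a}
  S via S→b B: +{b}
  S via S→c A: +{c}
  S via S→d C: +{d}
  FIRST(S)={a,b,c,d}  FIRST(A)={a}  FIRST(B)={a,b}  FIRST(C)={b}
round 2: (no change)
  FIRST(S)={a,b,c,d}  FIRST(A)={a}  FIRST(B)={a,b}  FIRST(C)={b}

FIRST(B) = ["a", "b"]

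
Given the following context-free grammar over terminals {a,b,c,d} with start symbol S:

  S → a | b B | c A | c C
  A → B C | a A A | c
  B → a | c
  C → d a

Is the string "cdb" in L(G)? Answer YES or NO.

Convert to CNF:
  S -> T2 B | T3 A | T3 C | a
  A -> B C | T0 X4 | c
  B -> a | c
  C -> T1 T0
  T0 -> a
  T1 -> d
  T2 -> b
  T3 -> c
  X4 -> A A

CYK table (by increasing span):
  T[0,0] 'c' = {A,B,T3}  orig:{A,B}
  T[1,1] 'd' = {T1}  orig:{}
  T[2,2] 'b' = {T2}  orig:{}
  T[0,1] 'cd' = ∅
  T[1,2] 'db' = ∅
  T[0,2] 'cdb' = ∅

S ∉ T[0,2] ⇒ NO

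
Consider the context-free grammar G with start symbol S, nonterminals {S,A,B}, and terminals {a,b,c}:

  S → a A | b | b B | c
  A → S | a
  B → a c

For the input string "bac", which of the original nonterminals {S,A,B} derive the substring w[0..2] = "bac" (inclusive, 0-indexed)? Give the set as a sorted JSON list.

CNF form of G:
  S -> T0 A | T1 B | b | c
  A -> T0 A | T1 B | a | b | c
  B -> T0 T2
  T0 -> a
  T1 -> b
  T2 -> c

Fill CYK table bottom-up (cells [i..j] with 0 ≤ i ≤ j ≤ 2 only):
  [0..0]={A,S,T1}  "b"  orig:{A,S}
  [1..1]={A,T0}  "a"  orig:{A}
  [2..2]={A,S,T2}  "c"  orig:{A,S}
  [0..1]=∅  "ba"
  [1..2]={A,B,S}  "ac"
  [0..2]={A,S}  "bac"

Original NTs in T[0,2] deriving "bac": ["A", "S"]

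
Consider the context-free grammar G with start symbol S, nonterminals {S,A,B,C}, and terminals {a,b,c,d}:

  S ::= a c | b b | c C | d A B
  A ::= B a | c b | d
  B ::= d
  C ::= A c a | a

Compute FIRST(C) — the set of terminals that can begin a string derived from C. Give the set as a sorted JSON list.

FIRST sets, iterate to fixpoint:
pass 1:
  A via A→c b: +{c}
  A via A→d: +{d}
  B via B→d: +{d}
  C via C→A c a: +{c,d}
  C via C→a: +{a}
  S via S→a c: +{a}
  S via S→b b: +{b}
  S via S→c C: +{c}
  S via S→d A B: +{d}
  FIRST[S]={a,b,c,d}  FIRST[A]={c,d}  FIRST[B]={d}  FIRST[C]={a,c,d}
pass 2: (no change)
  FIRST[S]={a,b,c,d}  FIRST[A]={c,d}  FIRST[B]={d}  FIRST[C]={a,c,d}

FIRST(C) = ["a", "c", "d"]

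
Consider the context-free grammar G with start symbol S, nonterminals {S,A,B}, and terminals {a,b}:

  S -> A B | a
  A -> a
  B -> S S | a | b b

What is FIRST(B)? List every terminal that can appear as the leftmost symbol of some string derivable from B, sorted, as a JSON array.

FIRST iteration:
pass 1:
  A via A→a: +{a}
  B via B→a: +{a}
  B via B→b b: +{b}
  S via S→A B: +{a}
  S: {a}  A: {a}  B: {a,b}
pass 2: (no change)
  S: {a}  A: {a}  B: {a,b}

FIRST(B) = ["a", "b"]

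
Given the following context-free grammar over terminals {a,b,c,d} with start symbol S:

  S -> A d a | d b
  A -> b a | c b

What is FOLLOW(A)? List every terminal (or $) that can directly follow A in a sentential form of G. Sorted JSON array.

FIRST iteration:
[1]
  A via A→b a: +{b}
  A via A→c b: +{c}
  S via S→A d a: +{b,c}
  S via S→d b: +{d}
  S: {b,c,d}  A: {b,c}
[2] — fixpoint
  S: {b,c,d}  A: {b,c}

FOLLOW sets:
initialize: $ ∈ FOLLOW(S)
[1]
  S→A d a: FOLLOW(A) ⊇ FIRST(d) = {d}; new: +{d}
  FOLLOW(S)={$}  FOLLOW(A)={d}
[2] done
  FOLLOW(S)={$}  FOLLOW(A)={d}

FOLLOW(A) = ["d"]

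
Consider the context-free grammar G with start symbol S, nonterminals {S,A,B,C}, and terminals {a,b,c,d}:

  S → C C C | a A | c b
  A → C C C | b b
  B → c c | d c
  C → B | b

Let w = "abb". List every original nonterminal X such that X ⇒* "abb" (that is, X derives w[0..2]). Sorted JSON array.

CNF form of G:
  S -> C X5 | T1 T0 | T3 A
  A -> C X4 | T0 T0
  B -> T1 T1 | T2 T1
  C -> T1 T1 | T2 T1 | b
  T0 -> b
  T1 -> c
  T2 -> d
  T3 -> a
  X4 -> C C
  X5 -> C C

CYK table (by increasing span) (cells [i..j] with 0 ≤ i ≤ j ≤ 2 only):
  cell(0,0) a: {T3}  orig:{}
  cell(1,1) b: {C,T0}  orig:{C}
  cell(2,2) b: {C,T0}  orig:{C}
  cell(0,1) ab: ∅
  cell(1,2) bb: {A,X4,X5}  orig:{A}
  cell(0,2) abb: {S}

Original NTs in T[0,2] deriving "abb": ["S"]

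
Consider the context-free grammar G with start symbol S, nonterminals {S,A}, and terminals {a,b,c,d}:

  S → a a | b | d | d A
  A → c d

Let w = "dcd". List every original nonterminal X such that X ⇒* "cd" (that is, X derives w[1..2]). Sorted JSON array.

Convert to CNF:
  S -> T1 A | T2 T2 | b | d
  A -> T0 T1
  T0 -> c
  T1 -> d
  T2 -> a

CYK fill (cells [i..j] with 1 ≤ i ≤ j ≤ 2 only):
  T[1,1] 'c' = {T0}  orig:{}
  T[2,2] 'd' = {S,T1}  orig:{S}
  T[1,2] 'cd' = {A}

Original NTs in T[1,2] deriving "cd": ["A"]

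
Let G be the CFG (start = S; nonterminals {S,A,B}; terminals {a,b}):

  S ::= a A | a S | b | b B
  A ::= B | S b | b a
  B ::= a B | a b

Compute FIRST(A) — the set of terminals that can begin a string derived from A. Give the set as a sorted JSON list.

Compute FIRST by fixpoint:
pass 1:
  A via A→b a: +{b}
  B via B→a B: +{a}
  S via S→a A: +{a}
  S via S→b: +{b}
  S: {a,b}  A: {b}  B: {a}
pass 2:
  A via A→B: +{a}
  S: {a,b}  A: {a,b}  B: {a}
pass 3: — fixpoint
  S: {a,b}  A: {a,b}  B: {a}

FIRST(A) = ["a", "b"]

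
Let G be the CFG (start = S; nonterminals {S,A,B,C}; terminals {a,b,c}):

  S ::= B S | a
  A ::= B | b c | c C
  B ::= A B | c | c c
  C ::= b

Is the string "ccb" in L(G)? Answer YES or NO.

CNF form of G:
  S -> B S | a
  A -> A B | T0 T1 | T1 C | T1 T1 | c
  B -> A B | T1 T1 | c
  C -> b
  T0 -> b
  T1 -> c

Fill CYK table bottom-up:
  cell(0,0) c: {A,B,T1}  orig:{A,B}
  cell(1,1) c: {A,B,T1}  orig:{A,B}
  cell(2,2) b: {C,T0}  orig:{C}
  cell(0,1) cc: {A,B}
  cell(1,2) cb: {A}
  cell(0,2) ccb: ∅

S ∉ T[0,2] ⇒ NO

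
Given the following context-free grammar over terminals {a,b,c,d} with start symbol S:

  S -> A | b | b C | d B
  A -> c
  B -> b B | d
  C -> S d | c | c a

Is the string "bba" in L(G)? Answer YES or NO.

CNF form of G:
  S -> T0 C | T1 B | b | c
  A -> c
  B -> T0 B | d
  C -> S T1 | T2 T3 | c
  T0 -> b
  T1 -> d
  T2 -> c
  T3 -> a

CYK table (by increasing span):
  [0..0]={S,T0}  "b"  orig:{S}
  [1..1]={S,T0}  "b"  orig:{S}
  [2..2]={T3}  "a"  orig:{}
  [0..1]=∅  "bb"
  [1..2]=∅  "ba"
  [0..2]=∅  "bba"

S ∉ T[0,2] ⇒ NO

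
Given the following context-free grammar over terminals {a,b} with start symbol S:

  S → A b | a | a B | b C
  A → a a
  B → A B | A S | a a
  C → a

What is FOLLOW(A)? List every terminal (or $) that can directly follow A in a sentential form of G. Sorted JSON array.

FIRST iteration:
iter 1:
  A via A→a a: +{a}
  B via B→A B: +{a}
  C via C→a: +{a}
  S via S→A b: +{a}
  S via S→b C: +{b}
  S: {a,b}  A: {a}  B: {a}  C: {a}
iter 2: done
  S: {a,b}  A: {a}  B: {a}  C: {a}

FOLLOW iteration:
FOLLOW(S) := {$}
[1]
  B→A B: FOLLOW(A) ⊇ FIRST(B) = {a}; new: +{a}
  B→A S: FOLLOW(A) ⊇ FIRST(S) = {a,b}; new: +{b}
  S→a B: FOLLOW(B) ⊇ FOLLOW(S) ⊇ {$}; new: +{$}
  S→b C: FOLLOW(C) ⊇ FOLLOW(S) ⊇ {$}; new: +{$}
  FOLLOW[S]={$}  FOLLOW[A]={a,b}  FOLLOW[B]={$}  FOLLOW[C]={$}
[2] (no change)
  FOLLOW[S]={$}  FOLLOW[A]={a,b}  FOLLOW[B]={$}  FOLLOW[C]={$}

FOLLOW(A) = ["a", "b"]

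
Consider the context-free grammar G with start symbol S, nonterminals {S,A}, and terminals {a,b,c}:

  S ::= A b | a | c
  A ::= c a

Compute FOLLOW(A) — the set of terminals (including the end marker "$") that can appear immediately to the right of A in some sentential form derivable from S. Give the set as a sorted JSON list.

FIRST sets, iterate to fixpoint:
round 1:
  A via A→c a: +{c}
  S via S→A b: +{c}
  S via S→a: +{a}
  FIRST(S)={a,c}  FIRST(A)={c}
round 2: (stable)
  FIRST(S)={a,c}  FIRST(A)={c}

FOLLOW sets:
initialize: $ ∈ FOLLOW(S)
round 1:
  S→A b: FOLLOW(A) ⊇ FIRST(b) = {b}; new: +{b}
  FOLLOW(S)={$}  FOLLOW(A)={b}
round 2: — fixpoint
  FOLLOW(S)={$}  FOLLOW(A)={b}

FOLLOW(A) = ["b"]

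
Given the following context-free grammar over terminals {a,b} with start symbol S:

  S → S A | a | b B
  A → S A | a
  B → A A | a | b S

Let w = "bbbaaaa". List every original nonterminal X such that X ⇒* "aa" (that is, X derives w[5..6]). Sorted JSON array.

CNF form of G:
  S -> S A | T0 B | a
  A -> S A | a
  B -> A A | T0 S | a
  T0 -> b

CYK fill — only the sub-triangle for w[5..6]:
  [5..5]={A,B,S}  "a"
  [6..6]={A,B,S}  "a"
  [5..6]={A,B,S}  "aa"

Original NTs in T[5,6] deriving "aa": ["A", "B", "S"]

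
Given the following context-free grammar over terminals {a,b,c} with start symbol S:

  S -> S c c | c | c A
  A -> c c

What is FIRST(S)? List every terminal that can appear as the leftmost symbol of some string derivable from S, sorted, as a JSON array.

FIRST iteration:
pass 1:
  A via A→c c: +{c}
  S via S→c: +{c}
  FIRST[S]={c}  FIRST[A]={c}
pass 2: — fixpoint
  FIRST[S]={c}  FIRST[A]={c}

FIRST(S) = ["c"]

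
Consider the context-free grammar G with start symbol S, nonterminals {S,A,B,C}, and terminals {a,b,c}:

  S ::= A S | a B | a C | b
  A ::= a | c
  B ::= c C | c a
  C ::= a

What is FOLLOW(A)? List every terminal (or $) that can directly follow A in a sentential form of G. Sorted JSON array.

Compute FIRST by fixpoint:
pass 1:
  A via A→a: +{a}
  A via A→c: +{c}
  B via B→c C: +{c}
  C via C→a: +{a}
  S via S→A S: +{a,c}
  S via S→b: +{b}
  FIRST(S)={a,b,c}  FIRST(A)={a,c}  FIRST(B)={c}  FIRST(C)={a}
pass 2: (stable)
  FIRST(S)={a,b,c}  FIRST(A)={a,c}  FIRST(B)={c}  FIRST(C)={a}

FOLLOW iteration:
FOLLOW(S) := {$}
pass 1:
  S→A S: FOLLOW(A) ⊇ FIRST(S) = {a,b,c}; new: +{a,b,c}
  S→a B: FOLLOW(B) ⊇ FOLLOW(S) ⊇ {$}; new: +{$}
  S→a C: FOLLOW(C) ⊇ FOLLOW(S) ⊇ {$}; new: +{$}
  S: {$}  A: {a,b,c}  B: {$}  C: {$}
pass 2: — fixpoint
  S: {$}  A: {a,b,c}  B: {$}  C: {$}

FOLLOW(A) = ["a", "b", "c"]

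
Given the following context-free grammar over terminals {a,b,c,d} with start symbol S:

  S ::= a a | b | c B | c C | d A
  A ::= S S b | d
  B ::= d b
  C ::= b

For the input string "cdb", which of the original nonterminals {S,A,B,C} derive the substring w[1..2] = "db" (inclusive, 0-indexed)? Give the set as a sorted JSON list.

CNF form of G:
  S -> T1 A | T2 T2 | T3 B | T3 C | b
  A -> S X4 | d
  B -> T1 T0
  C -> b
  T0 -> b
  T1 -> d
  T2 -> a
  T3 -> c
  X4 -> S T0

CYK fill — only the sub-triangle for w[1..2]:
  [1..1]={A,T1}  "d"  orig:{A}
  [2..2]={C,S,T0}  "b"  orig:{C,S}
  [1..2]={B}  "db"

Original NTs in T[1,2] deriving "db": ["B"]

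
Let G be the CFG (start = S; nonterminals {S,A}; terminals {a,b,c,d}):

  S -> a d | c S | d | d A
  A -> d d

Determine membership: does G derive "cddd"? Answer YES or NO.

Convert to CNF:
  S -> T0 A | T1 T0 | T2 S | d
  A -> T0 T0
  T0 -> d
  T1 -> a
  T2 -> c

CYK fill:
  [0..0]={T2}  "c"  orig:{}
  [1..1]={S,T0}  "d"  orig:{S}
  [2..2]={S,T0}  "d"  orig:{S}
  [3..3]={S,T0}  "d"  orig:{S}
  [0..1]={S}  "cd"
  [1..2]={A}  "dd"
  [2..3]={A}  "dd"
  [0..2]=∅  "cdd"
  [1..3]={S}  "ddd"
  [0..3]={S}  "cddd"

S ∈ T[0,3] ⇒ YES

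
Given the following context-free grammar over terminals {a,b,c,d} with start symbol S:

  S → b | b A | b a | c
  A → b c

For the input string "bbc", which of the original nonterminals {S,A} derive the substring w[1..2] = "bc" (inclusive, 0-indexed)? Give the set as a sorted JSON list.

Convert to CNF:
  S -> T0 A | T0 T2 | b | c
  A -> T0 T1
  T0 -> b
  T1 -> c
  T2 -> a

Fill CYK table bottom-up (cells [i..j] with 1 ≤ i ≤ j ≤ 2 only):
  T[1,1] 'b' = {S,T0}  orig:{S}
  T[2,2] 'c' = {S,T1}  orig:{S}
  T[1,2] 'bc' = {A}

Original NTs in T[1,2] deriving "bc": ["A"]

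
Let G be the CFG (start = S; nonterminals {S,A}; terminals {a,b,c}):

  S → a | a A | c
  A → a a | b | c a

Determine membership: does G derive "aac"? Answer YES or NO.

CNF form of G:
  S -> T0 A | a | c
  A -> T0 T0 | T1 T0 | b
  T0 -> a
  T1 -> c

Fill CYK table bottom-up:
  T[0,0] 'a' = {S,T0}  orig:{S}
  T[1,1] 'a' = {S,T0}  orig:{S}
  T[2,2] 'c' = {S,T1}  orig:{S}
  T[0,1] 'aa' = {A}
  T[1,2] 'ac' = ∅
  T[0,2] 'aac' = ∅

S ∉ T[0,2] ⇒ NO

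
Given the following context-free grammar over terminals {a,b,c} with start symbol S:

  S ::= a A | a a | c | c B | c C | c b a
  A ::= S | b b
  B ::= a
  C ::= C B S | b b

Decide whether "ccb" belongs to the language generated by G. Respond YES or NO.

Convert to CNF:
  S -> T0 A | T0 T0 | T2 B | T2 C | T2 X5 | c
  A -> T0 A | T0 T0 | T1 T1 | T2 B | T2 C | T2 X3 | c
  B -> a
  C -> C X4 | T1 T1
  T0 -> a
  T1 -> b
  T2 -> c
  X3 -> T1 T0
  X4 -> B S
  X5 -> T1 T0

CYK table (by increasing span):
  cell(0,0) c: {A,S,T2}  orig:{A,S}
  cell(1,1) c: {A,S,T2}  orig:{A,S}
  cell(2,2) b: {T1}  orig:{}
  cell(0,1) cc: ∅
  cell(1,2) cb: ∅
  cell(0,2) ccb: ∅

S ∉ T[0,2] ⇒ NO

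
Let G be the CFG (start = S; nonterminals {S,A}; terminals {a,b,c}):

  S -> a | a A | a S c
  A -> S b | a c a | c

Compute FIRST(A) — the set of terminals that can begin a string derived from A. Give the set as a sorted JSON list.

FIRST sets, iterate to fixpoint:
pass 1:
  A via A→a c a: +{a}
  A via A→c: +{c}
  S via S→a: +{a}
  FIRST[S]={a}  FIRST[A]={a,c}
pass 2: — fixpoint
  FIRST[S]={a}  FIRST[A]={a,c}

FIRST(A) = ["a", "c"]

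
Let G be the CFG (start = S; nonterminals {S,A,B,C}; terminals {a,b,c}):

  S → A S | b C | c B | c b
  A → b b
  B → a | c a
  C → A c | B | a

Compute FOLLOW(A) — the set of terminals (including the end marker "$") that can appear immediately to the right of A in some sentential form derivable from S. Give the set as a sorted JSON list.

FIRST iteration:
iter 1:
  A via A→b b: +{b}
  B via B→a: +{a}
  B via B→c a: +{c}
  C via C→A c: +{b}
  C via C→B: +{a,c}
  S via S→A S: +{b}
  S via S→c B: +{c}
  FIRST[S]={b,c}  FIRST[A]={b}  FIRST[B]={a,c}  FIRST[C]={a,b,c}
iter 2: — fixpoint
  FIRST[S]={b,c}  FIRST[A]={b}  FIRST[B]={a,c}  FIRST[C]={a,b,c}

FOLLOW sets:
initialize: $ ∈ FOLLOW(S)
iter 1:
  C→A c: FOLLOW(A) ⊇ FIRST(c) = {c}; new: +{c}
  S→A S: FOLLOW(A) ⊇ FIRST(S) = {b,c}; new: +{b}
  S→b C: FOLLOW(C) ⊇ FOLLOW(S) ⊇ {$}; new: +{$}
  S→c B: FOLLOW(B) ⊇ FOLLOW(S) ⊇ {$}; new: +{$}
  FOLLOW(S)={$}  FOLLOW(A)={b,c}  FOLLOW(B)={$}  FOLLOW(C)={$}
iter 2: done
  FOLLOW(S)={$}  FOLLOW(A)={b,c}  FOLLOW(B)={$}  FOLLOW(C)={$}

FOLLOW(A) = ["b", "c"]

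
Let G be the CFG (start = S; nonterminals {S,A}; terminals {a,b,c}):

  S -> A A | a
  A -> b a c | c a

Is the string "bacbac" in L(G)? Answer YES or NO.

CNF form of G:
  S -> A A | a
  A -> T0 X3 | T2 T1
  T0 -> b
  T1 -> a
  T2 -> c
  X3 -> T1 T2

CYK fill:
  [0..0]={T0}  "b"  orig:{}
  [1..1]={S,T1}  "a"  orig:{S}
  [2..2]={T2}  "c"  orig:{}
  [3..3]={T0}  "b"  orig:{}
  [4..4]={S,T1}  "a"  orig:{S}
  [5..5]={T2}  "c"  orig:{}
  [0..1]=∅  "ba"
  [1..2]={X3}  "ac"  orig:{}
  [2..3]=∅  "cb"
  [3..4]=∅  "ba"
  [4..5]={X3}  "ac"  orig:{}
  [0..2]={A}  "bac"
  [1..3]=∅  "acb"
  [2..4]=∅  "cba"
  [3..5]={A}  "bac"
  [0..3]=∅  "bacb"
  [1..4]=∅  "acba"
  [2..5]=∅  "cbac"
  [0..4]=∅  "bacba"
  [1..5]=∅  "acbac"
  [0..5]={S}  "bacbac"

S ∈ T[0,5] ⇒ YES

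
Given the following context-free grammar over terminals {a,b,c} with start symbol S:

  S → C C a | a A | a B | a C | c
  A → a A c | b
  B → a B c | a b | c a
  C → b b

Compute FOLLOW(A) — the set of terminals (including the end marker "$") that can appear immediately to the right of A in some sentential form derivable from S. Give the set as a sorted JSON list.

FIRST iteration:
[1]
  A via A→a A c: +{a}
  A via A→b: +{b}
  B via B→a B c: +{a}
  B via B→c a: +{c}
  C via C→b b: +{b}
  S via S→C C a: +{b}
  S via S→a A: +{a}
  S via S→c: +{c}
  FIRST(S)={a,b,c}  FIRST(A)={a,b}  FIRST(B)={a,c}  FIRST(C)={b}
[2] (stable)
  FIRST(S)={a,b,c}  FIRST(A)={a,b}  FIRST(B)={a,c}  FIRST(C)={b}

FOLLOW iteration:
FOLLOW(S) := {$}
iter 1:
  A→a A c: FOLLOW(A) ⊇ FIRST(c) = {c}; new: +{c}
  B→a B c: FOLLOW(B) ⊇ FIRST(c) = {c}; new: +{c}
  S→C C a: FOLLOW(C) ⊇ FIRST(C) = {b}; new: +{b}
  S→C C a: FOLLOW(C) ⊇ FIRST(a) = {a}; new: +{a}
  S→a A: FOLLOW(A) ⊇ FOLLOW(S) ⊇ {$}; new: +{$}
  S→a B: FOLLOW(B) ⊇ FOLLOW(S) ⊇ {$}; new: +{$}
  S→a C: FOLLOW(C) ⊇ FOLLOW(S) ⊇ {$}; new: +{$}
  S: {$}  A: {$,c}  B: {$,c}  C: {$,a,b}
iter 2: (no change)
  S: {$}  A: {$,c}  B: {$,c}  C: {$,a,b}

FOLLOW(A) = ["$", "c"]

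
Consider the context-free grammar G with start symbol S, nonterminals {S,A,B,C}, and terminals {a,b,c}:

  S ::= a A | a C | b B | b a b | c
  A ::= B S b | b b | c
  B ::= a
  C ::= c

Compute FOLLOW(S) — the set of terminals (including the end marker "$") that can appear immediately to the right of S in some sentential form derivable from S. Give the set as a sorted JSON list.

FIRST sets, iterate to fixpoint:
pass 1:
  A via A→b b: +{b}
  A via A→c: +{c}
  B via B→a: +{a}
  C via C→c: +{c}
  S via S→a A: +{a}
  S via S→b B: +{b}
  S via S→c: +{c}
  FIRST[S]={a,b,c}  FIRST[A]={b,c}  FIRST[B]={a}  FIRST[C]={c}
pass 2:
  A via A→B S b: +{a}
  FIRST[S]={a,b,c}  FIRST[A]={a,b,c}  FIRST[B]={a}  FIRST[C]={c}
pass 3: (stable)
  FIRST[S]={a,b,c}  FIRST[A]={a,b,c}  FIRST[B]={a}  FIRST[C]={c}

FOLLOW iteration:
initialize: $ ∈ FOLLOW(S)
round 1:
  A→B S b: FOLLOW(B) ⊇ FIRST(S) = {a,b,c}; new: +{a,b,c}
  A→B S b: FOLLOW(S) ⊇ FIRST(b) = {b}; new: +{b}
  S→a A: FOLLOW(A) ⊇ FOLLOW(S) ⊇ {$,b}; new: +{$,b}
  S→a C: FOLLOW(C) ⊇ FOLLOW(S) ⊇ {$,b}; new: +{$,b}
  S→b B: FOLLOW(B) ⊇ FOLLOW(S) ⊇ {$,b}; new: +{$}
  S: {$,b}  A: {$,b}  B: {$,a,b,c}  C: {$,b}
round 2: (stable)
  S: {$,b}  A: {$,b}  B: {$,a,b,c}  C: {$,b}

FOLLOW(S) = ["$", "b"]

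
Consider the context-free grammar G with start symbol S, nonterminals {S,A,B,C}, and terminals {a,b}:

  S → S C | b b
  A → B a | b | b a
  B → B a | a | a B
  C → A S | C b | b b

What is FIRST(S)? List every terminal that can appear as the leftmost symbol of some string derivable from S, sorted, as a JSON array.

Compute FIRST by fixpoint:
[1]
  A via A→b: +{b}
  B via B→a: +{a}
  C via C→A S: +{b}
  S via S→b b: +{b}
  FIRST[S]={b}  FIRST[A]={b}  FIRST[B]={a}  FIRST[C]={b}
[2]
  A via A→B a: +{a}
  C via C→A S: +{a}
  FIRST[S]={b}  FIRST[A]={a,b}  FIRST[B]={a}  FIRST[C]={a,b}
[3] (stable)
  FIRST[S]={b}  FIRST[A]={a,b}  FIRST[B]={a}  FIRST[C]={a,b}

FIRST(S) = ["b"]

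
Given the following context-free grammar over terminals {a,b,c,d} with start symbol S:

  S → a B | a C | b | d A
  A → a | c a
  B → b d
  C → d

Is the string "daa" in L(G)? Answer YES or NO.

CNF form of G:
  S -> T1 B | T1 C | T3 A | b
  A -> T0 T1 | a
  B -> T2 T3
  C -> d
  T0 -> c
  T1 -> a
  T2 -> b
  T3 -> d

CYK fill:
  [0..0]={C,T3}  "d"  orig:{C}
  [1..1]={A,T1}  "a"  orig:{A}
  [2..2]={A,T1}  "a"  orig:{A}
  [0..1]={S}  "da"
  [1..2]=∅  "aa"
  [0..2]=∅  "daa"

S ∉ T[0,2] ⇒ NO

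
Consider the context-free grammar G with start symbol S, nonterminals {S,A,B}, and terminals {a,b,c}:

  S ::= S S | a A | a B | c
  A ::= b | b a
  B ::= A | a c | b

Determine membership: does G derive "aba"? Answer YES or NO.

Convert to CNF:
  S -> S S | T1 A | T1 B | c
  A -> T0 T1 | b
  B -> T0 T1 | T1 T2 | b
  T0 -> b
  T1 -> a
  T2 -> c

CYK table (by increasing span):
  cell(0,0) a: {T1}  orig:{}
  cell(1,1) b: {A,B,T0}  orig:{A,B}
  cell(2,2) a: {T1}  orig:{}
  cell(0,1) ab: {S}
  cell(1,2) ba: {A,B}
  cell(0,2) aba: {S}

S ∈ T[0,2] ⇒ YES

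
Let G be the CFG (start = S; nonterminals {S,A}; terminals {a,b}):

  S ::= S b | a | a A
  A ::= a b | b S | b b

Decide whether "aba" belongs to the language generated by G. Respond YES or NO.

CNF form of G:
  S -> S T1 | T0 A | a
  A -> T0 T1 | T1 S | T1 T1
  T0 -> a
  T1 -> b

CYK table (by increasing span):
  T[0,0] 'a' = {S,T0}  orig:{S}
  T[1,1] 'b' = {T1}  orig:{}
  T[2,2] 'a' = {S,T0}  orig:{S}
  T[0,1] 'ab' = {A,S}
  T[1,2] 'ba' = {A}
  T[0,2] 'aba' = {S}

S ∈ T[0,2] ⇒ YES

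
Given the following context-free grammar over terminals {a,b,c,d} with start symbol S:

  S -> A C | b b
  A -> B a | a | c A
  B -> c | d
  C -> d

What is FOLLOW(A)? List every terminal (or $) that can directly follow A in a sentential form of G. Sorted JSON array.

Compute FIRST by fixpoint:
iter 1:
  A via A→a: +{a}
  A via A→c A: +{c}
  B via B→c: +{c}
  B via B→d: +{d}
  C via C→d: +{d}
  S via S→A C: +{a,c}
  S via S→b b: +{b}
  FIRST[S]={a,b,c}  FIRST[A]={a,c}  FIRST[B]={c,d}  FIRST[C]={d}
iter 2:
  A via A→B a: +{d}
  S via S→A C: +{d}
  FIRST[S]={a,b,c,d}  FIRST[A]={a,c,d}  FIRST[B]={c,d}  FIRST[C]={d}
iter 3: (stable)
  FIRST[S]={a,b,c,d}  FIRST[A]={a,c,d}  FIRST[B]={c,d}  FIRST[C]={d}

FOLLOW sets:
seed FOLLOW(S) with $
iter 1:
  A→B a: FOLLOW(B) ⊇ FIRST(a) = {a}; new: +{a}
  S→A C: FOLLOW(A) ⊇ FIRST(C) = {d}; new: +{d}
  S→A C: FOLLOW(C) ⊇ FOLLOW(S) ⊇ {$}; new: +{$}
  FOLLOW(S)={$}  FOLLOW(A)={d}  FOLLOW(B)={a}  FOLLOW(C)={$}
iter 2: — fixpoint
  FOLLOW(S)={$}  FOLLOW(A)={d}  FOLLOW(B)={a}  FOLLOW(C)={$}

FOLLOW(A) = ["d"]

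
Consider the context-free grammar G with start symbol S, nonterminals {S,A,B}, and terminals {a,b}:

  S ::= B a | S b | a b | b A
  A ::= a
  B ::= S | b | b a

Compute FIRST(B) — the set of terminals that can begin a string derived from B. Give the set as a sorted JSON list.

Compute FIRST by fixpoint:
round 1:
  A via A→a: +{a}
  B via B→b: +{b}
  S via S→B a: +{b}
  S via S→a b: +{a}
  S: {a,b}  A: {a}  B: {b}
round 2:
  B via B→S: +{a}
  S: {a,b}  A: {a}  B: {a,b}
round 3: (stable)
  S: {a,b}  A: {a}  B: {a,b}

FIRST(B) = ["a", "b"]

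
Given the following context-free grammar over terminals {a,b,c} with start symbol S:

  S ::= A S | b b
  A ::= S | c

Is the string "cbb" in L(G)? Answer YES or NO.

Convert to CNF:
  S -> A S | T0 T0
  A -> A S | T0 T0 | c
  T0 -> b

CYK fill:
  cell(0,0) c: {A}
  cell(1,1) b: {T0}  orig:{}
  cell(2,2) b: {T0}  orig:{}
  cell(0,1) cb: ∅
  cell(1,2) bb: {A,S}
  cell(0,2) cbb: {A,S}

S ∈ T[0,2] ⇒ YES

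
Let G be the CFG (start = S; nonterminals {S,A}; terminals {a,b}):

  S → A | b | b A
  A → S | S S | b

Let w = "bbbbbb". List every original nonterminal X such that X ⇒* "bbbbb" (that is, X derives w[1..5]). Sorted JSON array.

Convert to CNF:
  S -> S S | T0 A | b
  A -> S S | T0 A | b
  T0 -> b

Fill CYK table bottom-up, restricted to cells inside w[1..5]:
  T[1,1] 'b' = {A,S,T0}  orig:{A,S}
  T[2,2] 'b' = {A,S,T0}  orig:{A,S}
  T[3,3] 'b' = {A,S,T0}  orig:{A,S}
  T[4,4] 'b' = {A,S,T0}  orig:{A,S}
  T[5,5] 'b' = {A,S,T0}  orig:{A,S}
  T[1,2] 'bb' = {A,S}
  T[2,3] 'bb' = {A,S}
  T[3,4] 'bb' = {A,S}
  T[4,5] 'bb' = {A,S}
  T[1,3] 'bbb' = {A,S}
  T[2,4] 'bbb' = {A,S}
  T[3,5] 'bbb' = {A,S}
  T[1,4] 'bbbb' = {A,S}
  T[2,5] 'bbbb' = {A,S}
  T[1,5] 'bbbbb' = {A,S}

Original NTs in T[1,5] deriving "bbbbb": ["A", "S"]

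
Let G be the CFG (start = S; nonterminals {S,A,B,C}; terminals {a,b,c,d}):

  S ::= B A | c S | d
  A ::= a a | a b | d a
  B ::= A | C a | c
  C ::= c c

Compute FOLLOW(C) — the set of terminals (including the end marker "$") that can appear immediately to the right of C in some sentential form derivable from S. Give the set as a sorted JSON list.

FIRST sets, iterate to fixpoint:
round 1:
  A via A→a a: +{a}
  A via A→d a: +{d}
  B via B→A: +{a,d}
  B via B→c: +{c}
  C via C→c c: +{c}
  S via S→B A: +{a,c,d}
  S: {a,c,d}  A: {a,d}  B: {a,c,d}  C: {c}
round 2: (no change)
  S: {a,c,d}  A: {a,d}  B: {a,c,d}  C: {c}

FOLLOW iteration:
FOLLOW(S) := {$}
iter 1:
  B→C a: FOLLOW(C) ⊇ FIRST(a) = {a}; new: +{a}
  S→B A: FOLLOW(B) ⊇ FIRST(A) = {a,d}; new: +{a,d}
  S→B A: FOLLOW(A) ⊇ FOLLOW(S) ⊇ {$}; new: +{$}
  S: {$}  A: {$}  B: {a,d}  C: {a}
iter 2:
  B→A: FOLLOW(A) ⊇ FOLLOW(B) ⊇ {a,d}; new: +{a,d}
  S: {$}  A: {$,a,d}  B: {a,d}  C: {a}
iter 3: (stable)
  S: {$}  A: {$,a,d}  B: {a,d}  C: {a}

FOLLOW(C) = ["a"]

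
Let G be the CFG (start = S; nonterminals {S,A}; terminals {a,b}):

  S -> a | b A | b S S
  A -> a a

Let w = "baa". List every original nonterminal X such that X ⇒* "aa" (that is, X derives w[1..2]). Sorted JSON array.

CNF form of G:
  S -> T1 A | T1 X2 | a
  A -> T0 T0
  T0 -> a
  T1 -> b
  X2 -> S S

Fill CYK table bottom-up — only the sub-triangle for w[1..2]:
  [1..1]={S,T0}  "a"  orig:{S}
  [2..2]={S,T0}  "a"  orig:{S}
  [1..2]={A,X2}  "aa"  orig:{A}

Original NTs in T[1,2] deriving "aa": ["A"]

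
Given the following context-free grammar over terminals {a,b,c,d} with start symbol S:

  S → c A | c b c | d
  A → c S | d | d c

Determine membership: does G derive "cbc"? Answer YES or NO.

Convert to CNF:
  S -> T0 A | T0 X3 | d
  A -> T0 S | T1 T0 | d
  T0 -> c
  T1 -> d
  T2 -> b
  X3 -> T2 T0

Fill CYK table bottom-up:
  cell(0,0) c: {T0}  orig:{}
  cell(1,1) b: {T2}  orig:{}
  cell(2,2) c: {T0}  orig:{}
  cell(0,1) cb: ∅
  cell(1,2) bc: {X3}  orig:{}
  cell(0,2) cbc: {S}

S ∈ T[0,2] ⇒ YES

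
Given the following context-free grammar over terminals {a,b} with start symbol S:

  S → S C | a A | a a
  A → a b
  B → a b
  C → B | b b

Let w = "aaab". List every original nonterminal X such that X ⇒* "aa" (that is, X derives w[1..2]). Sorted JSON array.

CNF form of G:
  S -> S C | T0 A | T0 T0
  A -> T0 T1
  B -> T0 T1
  C -> T0 T1 | T1 T1
  T0 -> a
  T1 -> b

CYK fill — only the sub-triangle for w[1..2]:
  T[1,1] 'a' = {T0}  orig:{}
  T[2,2] 'a' = {T0}  orig:{}
  T[1,2] 'aa' = {S}

Original NTs in T[1,2] deriving "aa": ["S"]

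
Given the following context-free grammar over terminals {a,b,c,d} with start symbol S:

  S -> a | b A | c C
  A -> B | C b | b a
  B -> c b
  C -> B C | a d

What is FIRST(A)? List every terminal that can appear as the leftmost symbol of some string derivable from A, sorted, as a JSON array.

FIRST sets, iterate to fixpoint:
iter 1:
  A via A→b a: +{b}
  B via B→c b: +{c}
  C via C→B C: +{c}
  C via C→a d: +{a}
  S via S→a: +{a}
  S via S→b A: +{b}
  S via S→c C: +{c}
  FIRST[S]={a,b,c}  FIRST[A]={b}  FIRST[B]={c}  FIRST[C]={a,c}
iter 2:
  A via A→B: +{c}
  A via A→C b: +{a}
  FIRST[S]={a,b,c}  FIRST[A]={a,b,c}  FIRST[B]={c}  FIRST[C]={a,c}
iter 3: (stable)
  FIRST[S]={a,b,c}  FIRST[A]={a,b,c}  FIRST[B]={c}  FIRST[C]={a,c}

FIRST(A) = ["a", "b", "c"]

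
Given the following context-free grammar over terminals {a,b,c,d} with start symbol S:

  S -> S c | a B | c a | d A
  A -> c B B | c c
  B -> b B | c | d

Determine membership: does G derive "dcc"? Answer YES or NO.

Convert to CNF:
  S -> S T0 | T0 T2 | T2 B | T3 A
  A -> T0 T0 | T0 X4
  B -> T1 B | c | d
  T0 -> c
  T1 -> b
  T2 -> a
  T3 -> d
  X4 -> B B

Fill CYK table bottom-up:
  T[0,0] 'd' = {B,T3}  orig:{B}
  T[1,1] 'c' = {B,T0}  orig:{B}
  T[2,2] 'c' = {B,T0}  orig:{B}
  T[0,1] 'dc' = {X4}  orig:{}
  T[1,2] 'cc' = {A,X4}  orig:{A}
  T[0,2] 'dcc' = {S}

S ∈ T[0,2] ⇒ YES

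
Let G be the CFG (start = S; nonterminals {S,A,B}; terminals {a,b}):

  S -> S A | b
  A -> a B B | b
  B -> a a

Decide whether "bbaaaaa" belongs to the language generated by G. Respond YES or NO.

CNF form of G:
  S -> S A | b
  A -> T0 X1 | b
  B -> T0 T0
  T0 -> a
  X1 -> B B

Fill CYK table bottom-up:
  cell(0,0) b: {A,S}
  cell(1,1) b: {A,S}
  cell(2,2) a: {T0}  orig:{}
  cell(3,3) a: {T0}  orig:{}
  cell(4,4) a: {T0}  orig:{}
  cell(5,5) a: {T0}  orig:{}
  cell(6,6) a: {T0}  orig:{}
  cell(0,1) bb: {S}
  cell(1,2) ba: ∅
  cell(2,3) aa: {B}
  cell(3,4) aa: {B}
  cell(4,5) aa: {B}
  cell(5,6) aa: {B}
  cell(0,2) bba: ∅
  cell(1,3) baa: ∅
  cell(2,4) aaa: ∅
  cell(3,5) aaa: ∅
  cell(4,6) aaa: ∅
  cell(0,3) bbaa: ∅
  cell(1,4) baaa: ∅
  cell(2,5) aaaa: {X1}  orig:{}
  cell(3,6) aaaa: {X1}  orig:{}
  cell(0,4) bbaaa: ∅
  cell(1,5) baaaa: ∅
  cell(2,6) aaaaa: {A}
  cell(0,5) bbaaaa: ∅
  cell(1,6) baaaaa: {S}
  cell(0,6) bbaaaaa: {S}

S ∈ T[0,6] ⇒ YES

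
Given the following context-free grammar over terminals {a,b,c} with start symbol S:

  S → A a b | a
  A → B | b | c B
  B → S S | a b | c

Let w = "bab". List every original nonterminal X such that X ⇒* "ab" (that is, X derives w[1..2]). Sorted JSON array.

Convert to CNF:
  S -> A X3 | a
  A -> S S | T0 T1 | T2 B | b | c
  B -> S S | T0 T1 | c
  T0 -> a
  T1 -> b
  T2 -> c
  X3 -> T0 T1

CYK fill, restricted to cells inside w[1..2]:
  T[1,1] 'a' = {S,T0}  orig:{S}
  T[2,2] 'b' = {A,T1}  orig:{A}
  T[1,2] 'ab' = {A,B,X3}  orig:{A,B}

Original NTs in T[1,2] deriving "ab": ["A", "B"]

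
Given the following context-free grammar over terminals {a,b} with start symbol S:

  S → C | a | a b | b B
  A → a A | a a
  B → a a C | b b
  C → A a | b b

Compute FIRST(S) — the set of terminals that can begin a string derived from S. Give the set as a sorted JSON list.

FIRST iteration:
round 1:
  A via A→a A: +{a}
  B via B→a a C: +{a}
  B via B→b b: +{b}
  C via C→A a: +{a}
  C via C→b b: +{b}
  S via S→C: +{a,b}
  FIRST[S]={a,b}  FIRST[A]={a}  FIRST[B]={a,b}  FIRST[C]={a,b}
round 2: (stable)
  FIRST[S]={a,b}  FIRST[A]={a}  FIRST[B]={a,b}  FIRST[C]={a,b}

FIRST(S) = ["a", "b"]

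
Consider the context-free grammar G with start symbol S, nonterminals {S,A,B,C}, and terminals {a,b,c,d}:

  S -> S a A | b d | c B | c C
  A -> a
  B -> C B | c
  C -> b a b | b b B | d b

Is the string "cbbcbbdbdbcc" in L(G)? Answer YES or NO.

Convert to CNF:
  S -> S X6 | T0 T2 | T3 B | T3 C
  A -> a
  B -> C B | c
  C -> T0 X4 | T0 X5 | T2 T0
  T0 -> b
  T1 -> a
  T2 -> d
  T3 -> c
  X4 -> T1 T0
  X5 -> T0 B
  X6 -> T1 A

CYK table (by increasing span):
  cell(0,0) c: {B,T3}  orig:{B}
  cell(1,1) b: {T0}  orig:{}
  cell(2,2) b: {T0}  orig:{}
  cell(3,3) c: {B,T3}  orig:{B}
  cell(4,4) b: {T0}  orig:{}
  cell(5,5) b: {T0}  orig:{}
  cell(6,6) d: {T2}  orig:{}
  cell(7,7) b: {T0}  orig:{}
  cell(8,8) d: {T2}  orig:{}
  cell(9,9) b: {T0}  orig:{}
  cell(10,10) c: {B,T3}  orig:{B}
  cell(11,11) c: {B,T3}  orig:{B}
  cell(0,1) cb: ∅
  cell(1,2) bb: ∅
  cell(2,3) bc: {X5}  orig:{}
  cell(3,4) cb: ∅
  cell(4,5) bb: ∅
  cell(5,6) bd: {S}
  cell(6,7) db: {C}
  cell(7,8) bd: {S}
  cell(8,9) db: {C}
  cell(9,10) bc: {X5}  orig:{}
  cell(10,11) cc: {S}
  cell(0,2) cbb: ∅
  cell(1,3) bbc: {C}
  cell(2,4) bcb: ∅
  cell(3,5) cbb: ∅
  cell(4,6) bbd: ∅
  cell(5,7) bdb: ∅
  cell(6,8) dbd: ∅
  cell(7,9) bdb: ∅
  cell(8,10) dbc: {B}
  cell(9,11) bcc: ∅
  cell(0,3) cbbc: {S}
  cell(1,4) bbcb: ∅
  cell(2,5) bcbb: ∅
  cell(3,6) cbbd: ∅
  cell(4,7) bbdb: ∅
  cell(5,8) bdbd: ∅
  cell(6,9) dbdb: ∅
  cell(7,10) bdbc: {X5}  orig:{}
  cell(8,11) dbcc: ∅
  cell(0,4) cbbcb: ∅
  cell(1,5) bbcbb: ∅
  cell(2,6) bcbbd: ∅
  cell(3,7) cbbdb: ∅
  cell(4,8) bbdbd: ∅
  cell(5,9) bdbdb: ∅
  cell(6,10) dbdbc: {B}
  cell(7,11) bdbcc: ∅
  cell(0,5) cbbcbb: ∅
  cell(1,6) bbcbbd: ∅
  cell(2,7) bcbbdb: ∅
  cell(3,8) cbbdbd: ∅
  cell(4,9) bbdbdb: ∅
  cell(5,10) bdbdbc: {X5}  orig:{}
  cell(6,11) dbdbcc: ∅
  cell(0,6) cbbcbbd: ∅
  cell(1,7) bbcbbdb: ∅
  cell(2,8) bcbbdbd: ∅
  cell(3,9) cbbdbdb: ∅
  cell(4,10) bbdbdbc: {C}
  cell(5,11) bdbdbcc: ∅
  cell(0,7) cbbcbbdb: ∅
  cell(1,8) bbcbbdbd: ∅
  cell(2,9) bcbbdbdb: ∅
  cell(3,10) cbbdbdbc: {S}
  cell(4,11) bbdbdbcc: {B}
  cell(0,8) cbbcbbdbd: ∅
  cell(1,9) bbcbbdbdb: ∅
  cell(2,10) bcbbdbdbc: ∅
  cell(3,11) cbbdbdbcc: {S}
  cell(0,9) cbbcbbdbdb: ∅
  cell(1,10) bbcbbdbdbc: ∅
  cell(2,11) bcbbdbdbcc: ∅
  cell(0,10) cbbcbbdbdbc: ∅
  cell(1,11) bbcbbdbdbcc: {B}
  cell(0,11) cbbcbbdbdbcc: {S}

S ∈ T[0,11] ⇒ YES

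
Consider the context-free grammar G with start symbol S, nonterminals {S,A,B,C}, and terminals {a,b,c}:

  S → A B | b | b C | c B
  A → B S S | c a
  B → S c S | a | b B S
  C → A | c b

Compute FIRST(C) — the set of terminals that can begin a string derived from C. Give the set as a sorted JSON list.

Compute FIRST by fixpoint:
pass 1:
  A via A→c a: +{c}
  B via B→a: +{a}
  B via B→b B S: +{b}
  C via C→A: +{c}
  S via S→A B: +{c}
  S via S→b: +{b}
  FIRST[S]={b,c}  FIRST[A]={c}  FIRST[B]={a,b}  FIRST[C]={c}
pass 2:
  A via A→B S S: +{a,b}
  B via B→S c S: +{c}
  C via C→A: +{a,b}
  S via S→A B: +{a}
  FIRST[S]={a,b,c}  FIRST[A]={a,b,c}  FIRST[B]={a,b,c}  FIRST[C]={a,b,c}
pass 3: (stable)
  FIRST[S]={a,b,c}  FIRST[A]={a,b,c}  FIRST[B]={a,b,c}  FIRST[C]={a,b,c}

FIRST(C) = ["a", "b", "c"]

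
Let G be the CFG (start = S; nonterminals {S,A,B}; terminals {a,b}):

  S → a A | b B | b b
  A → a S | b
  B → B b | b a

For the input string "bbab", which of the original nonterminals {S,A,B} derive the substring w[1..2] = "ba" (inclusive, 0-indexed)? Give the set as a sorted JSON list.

Convert to CNF:
  S -> T0 A | T1 B | T1 T1
  A -> T0 S | b
  B -> B T1 | T1 T0
  T0 -> a
  T1 -> b

CYK fill, restricted to cells inside w[1..2]:
  cell(1,1) b: {A,T1}  orig:{A}
  cell(2,2) a: {T0}  orig:{}
  cell(1,2) ba: {B}

Original NTs in T[1,2] deriving "ba": ["B"]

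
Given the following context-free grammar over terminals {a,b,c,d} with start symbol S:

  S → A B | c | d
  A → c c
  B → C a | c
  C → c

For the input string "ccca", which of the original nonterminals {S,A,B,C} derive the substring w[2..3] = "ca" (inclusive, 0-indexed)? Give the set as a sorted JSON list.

CNF form of G:
  S -> A B | c | d
  A -> T0 T0
  B -> C T1 | c
  C -> c
  T0 -> c
  T1 -> a

CYK table (by increasing span), restricted to cells inside w[2..3]:
  cell(2,2) c: {B,C,S,T0}  orig:{B,C,S}
  cell(3,3) a: {T1}  orig:{}
  cell(2,3) ca: {B}

Original NTs in T[2,3] deriving "ca": ["B"]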